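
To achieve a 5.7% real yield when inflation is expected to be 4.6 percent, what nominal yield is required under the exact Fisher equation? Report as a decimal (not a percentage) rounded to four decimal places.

0.1056

(1 + i) = (1 + r)(1 + π) = 1.05700 × 1.04600 = 1.105622
i = 1.105622 − 1, so the required nominal rate is 0.1056.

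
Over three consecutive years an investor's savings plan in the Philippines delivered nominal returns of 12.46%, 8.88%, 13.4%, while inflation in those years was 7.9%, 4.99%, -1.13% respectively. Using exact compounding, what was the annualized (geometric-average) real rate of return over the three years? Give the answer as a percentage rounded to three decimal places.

7.426%

Compound the nominal returns: 1.1246 × 1.0888 × 1.1340 = 1.38854272.
Compound inflation: 1.0790 × 1.0499 × 0.9887 = 1.12004098.
Deflate: 1.38854272 / 1.12004098 = 1.23972492.
Annualized real rate = 1.23972492^(1/3) − 1 = 7.4258% → 7.426%.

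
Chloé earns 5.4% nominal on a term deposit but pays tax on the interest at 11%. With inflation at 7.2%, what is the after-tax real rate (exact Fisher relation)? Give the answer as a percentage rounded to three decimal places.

After-tax nominal return = 5.4% × (1 − 0.11) = 4.8060%.
1 + r = 1.04806 / 1.07200 = 0.977668
After-tax real rate = 0.977668 − 1 → -2.233%.

-2.233%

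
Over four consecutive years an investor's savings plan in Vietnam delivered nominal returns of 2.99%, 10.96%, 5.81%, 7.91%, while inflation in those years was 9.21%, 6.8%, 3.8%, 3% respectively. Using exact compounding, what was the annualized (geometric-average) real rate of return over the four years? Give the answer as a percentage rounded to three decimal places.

Compound the nominal returns: 1.0299 × 1.1096 × 1.0581 × 1.0791 = 1.30481792.
Compound inflation: 1.0921 × 1.0680 × 1.0380 × 1.0300 = 1.24700512.
Deflate: 1.30481792 / 1.24700512 = 1.04636132.
Annualized real rate = 1.04636132^(1/4) − 1 = 1.1394% → 1.139%.

1.139%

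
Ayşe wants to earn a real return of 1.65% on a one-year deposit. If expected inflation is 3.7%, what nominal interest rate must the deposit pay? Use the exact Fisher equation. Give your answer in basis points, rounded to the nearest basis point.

(1 + i) = (1 + r)(1 + π) = 1.01650 × 1.03700 = 1.0541105
i = 1.0541105 − 1, so the required nominal rate is 541 basis points.

541 basis points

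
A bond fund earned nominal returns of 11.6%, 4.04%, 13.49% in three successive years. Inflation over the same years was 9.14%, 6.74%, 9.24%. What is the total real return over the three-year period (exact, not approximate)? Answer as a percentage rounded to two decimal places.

Nominal growth factor = 1.1160 × 1.0404 × 1.1349 = 1.3177170
Price-level growth factor = 1.0914 × 1.0674 × 1.0924 = 1.2726027
Real growth factor = 1.3177170 / 1.2726027 = 1.0354504
Total real return = 1.0354504 − 1 → 3.55%.

3.55%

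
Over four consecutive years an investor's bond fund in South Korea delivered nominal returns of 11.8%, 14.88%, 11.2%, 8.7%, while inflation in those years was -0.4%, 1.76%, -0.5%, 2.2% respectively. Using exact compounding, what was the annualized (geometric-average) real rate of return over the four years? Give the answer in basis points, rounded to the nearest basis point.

Nominal growth factor = 1.1180 × 1.1488 × 1.1120 × 1.0870 = 1.55246051
Price-level growth factor = 0.9960 × 1.0176 × 0.9950 × 1.0220 = 1.03064811
Real growth factor = 1.55246051 / 1.03064811 = 1.50629540
Annualized real rate = 1.50629540^(1/4) − 1 = 10.7841% → 1078 basis points.

1078 basis points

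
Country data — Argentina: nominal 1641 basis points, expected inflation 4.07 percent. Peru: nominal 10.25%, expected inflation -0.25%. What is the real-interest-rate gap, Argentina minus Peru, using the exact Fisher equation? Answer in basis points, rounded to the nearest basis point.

133 basis points

Argentina: (1 + 0.1641)/(1 + 0.0407) − 1 = 11.8574%
Peru: (1 + 0.1025)/(1 − 0.0025) − 1 = 10.5263%
Differential = 11.8574% − 10.5263% = 1.3311% → 133 basis points.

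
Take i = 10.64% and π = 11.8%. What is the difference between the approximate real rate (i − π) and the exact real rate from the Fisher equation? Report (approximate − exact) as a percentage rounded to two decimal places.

-0.12%

Approximate: r ≈ 10.640% − 11.800% = -1.1600%
Exact: (1 + 0.1064)/(1 + 0.1180) − 1 = -1.0376%
Error = -1.1600% − (-1.0376%) = -0.1224% → -0.12%.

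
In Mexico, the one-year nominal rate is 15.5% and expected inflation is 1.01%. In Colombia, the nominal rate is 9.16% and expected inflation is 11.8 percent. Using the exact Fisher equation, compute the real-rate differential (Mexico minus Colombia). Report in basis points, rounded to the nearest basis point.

1671 basis points

Mexico: (1 + 0.1550)/(1 + 0.0101) − 1 = 14.3451%
Colombia: (1 + 0.0916)/(1 + 0.1180) − 1 = -2.3614%
Differential = 14.3451% − (-2.3614%) = 16.7065% → 1671 basis points.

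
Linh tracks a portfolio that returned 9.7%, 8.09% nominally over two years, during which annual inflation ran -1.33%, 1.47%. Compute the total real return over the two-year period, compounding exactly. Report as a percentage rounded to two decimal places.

Nominal growth factor = 1.0970 × 1.0809 = 1.185747
Price-level growth factor = 0.9867 × 1.0147 = 1.001204
Real growth factor = 1.185747 / 1.001204 = 1.184321
Total real return = 1.184321 − 1 → 18.43%.

18.43%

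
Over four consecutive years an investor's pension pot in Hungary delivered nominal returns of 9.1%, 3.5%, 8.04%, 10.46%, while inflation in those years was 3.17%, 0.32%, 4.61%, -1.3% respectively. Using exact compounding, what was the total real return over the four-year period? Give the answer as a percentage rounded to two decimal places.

26.10%

Compound the nominal returns: 1.0910 × 1.0350 × 1.0804 × 1.1046 = 1.347580.
Compound inflation: 1.0317 × 1.0032 × 1.0461 × 0.9870 = 1.068640.
Deflate: 1.347580 / 1.068640 = 1.261024.
Total real return = 1.261024 − 1 → 26.10%.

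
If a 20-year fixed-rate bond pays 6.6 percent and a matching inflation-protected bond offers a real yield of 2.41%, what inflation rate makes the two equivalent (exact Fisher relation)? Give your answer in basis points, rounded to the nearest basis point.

(1 + π) = (1 + i)/(1 + r) = 1.06600 / 1.02410 = 1.040914
Break-even inflation = 1.040914 − 1 → 409 basis points.

409 basis points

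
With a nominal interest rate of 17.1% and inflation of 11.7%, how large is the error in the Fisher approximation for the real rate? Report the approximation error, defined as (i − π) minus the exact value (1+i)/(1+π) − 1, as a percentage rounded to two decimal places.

0.57%

Approximate: r ≈ 17.100% − 11.700% = 5.4000%
Exact: (1 + 0.1710)/(1 + 0.1170) − 1 = 4.8344%
Error = 5.4000% − 4.8344% = 0.5656% → 0.57%.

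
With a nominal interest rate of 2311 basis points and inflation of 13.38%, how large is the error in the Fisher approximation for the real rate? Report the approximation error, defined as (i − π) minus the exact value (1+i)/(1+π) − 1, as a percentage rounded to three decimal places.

1.148%

Approximate: r ≈ 23.110% − 13.380% = 9.7300%
Exact: (1 + 0.2311)/(1 + 0.1338) − 1 = 8.5818%
Error = 9.7300% − 8.5818% = 1.1482% → 1.148%.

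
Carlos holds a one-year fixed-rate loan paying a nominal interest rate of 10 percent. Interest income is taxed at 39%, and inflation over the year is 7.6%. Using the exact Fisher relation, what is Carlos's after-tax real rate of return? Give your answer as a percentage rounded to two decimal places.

After-tax nominal return = 10% × (1 − 0.39) = 6.1000%.
1 + r = 1.06100 / 1.07600 = 0.986059
After-tax real rate = 0.986059 − 1 → -1.39%.

-1.39%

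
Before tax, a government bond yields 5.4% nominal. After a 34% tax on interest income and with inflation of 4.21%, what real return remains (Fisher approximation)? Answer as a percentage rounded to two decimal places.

After-tax nominal return = 5.4% × (1 − 0.34) = 3.5640%.
r ≈ 3.5640% − 4.21% → -0.65%.

-0.65%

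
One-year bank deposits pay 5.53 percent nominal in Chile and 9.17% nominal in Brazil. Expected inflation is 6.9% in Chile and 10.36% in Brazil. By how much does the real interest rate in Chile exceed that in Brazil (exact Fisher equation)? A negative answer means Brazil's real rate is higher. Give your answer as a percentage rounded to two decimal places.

-0.20%

Chile: (1 + 0.0553)/(1 + 0.0690) − 1 = -1.2816%
Brazil: (1 + 0.0917)/(1 + 0.1036) − 1 = -1.0783%
Differential = -1.2816% − (-1.0783%) = -0.2033% → -0.20%.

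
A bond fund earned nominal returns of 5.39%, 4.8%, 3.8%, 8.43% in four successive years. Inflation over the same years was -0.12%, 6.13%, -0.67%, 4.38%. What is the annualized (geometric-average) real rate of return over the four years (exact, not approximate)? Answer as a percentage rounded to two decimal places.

3.13%

Compound the nominal returns: 1.0539 × 1.0480 × 1.0380 × 1.0843 = 1.24310410.
Compound inflation: 0.9988 × 1.0613 × 0.9933 × 1.0438 = 1.09904235.
Deflate: 1.24310410 / 1.09904235 = 1.13107935.
Annualized real rate = 1.13107935^(1/4) − 1 = 3.1272% → 3.13%.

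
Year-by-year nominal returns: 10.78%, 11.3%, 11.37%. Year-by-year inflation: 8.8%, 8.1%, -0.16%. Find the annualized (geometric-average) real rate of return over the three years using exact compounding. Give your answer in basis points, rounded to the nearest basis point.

536 basis points

Compound the nominal returns: 1.1078 × 1.1130 × 1.1137 = 1.373171385.
Compound inflation: 1.0880 × 1.0810 × 0.9984 = 1.174246195.
Deflate: 1.373171385 / 1.174246195 = 1.169406715.
Annualized real rate = 1.169406715^(1/3) − 1 = 5.35501% → 536 basis points.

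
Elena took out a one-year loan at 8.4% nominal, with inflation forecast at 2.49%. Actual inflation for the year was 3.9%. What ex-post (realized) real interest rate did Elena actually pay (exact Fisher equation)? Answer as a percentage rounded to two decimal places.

Ex-post: (1 + 0.0840)/(1 + 0.0390) − 1 = 4.3311%
So the realized real rate is 4.33%.

4.33%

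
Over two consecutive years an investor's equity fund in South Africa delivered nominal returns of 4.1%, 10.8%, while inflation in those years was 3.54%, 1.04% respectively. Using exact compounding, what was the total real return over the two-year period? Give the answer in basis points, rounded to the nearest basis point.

Nominal growth factor = 1.0410 × 1.1080 = 1.153428
Price-level growth factor = 1.0354 × 1.0104 = 1.046168
Real growth factor = 1.153428 / 1.046168 = 1.102526
Total real return = 1.102526 − 1 → 1025 basis points.

1025 basis points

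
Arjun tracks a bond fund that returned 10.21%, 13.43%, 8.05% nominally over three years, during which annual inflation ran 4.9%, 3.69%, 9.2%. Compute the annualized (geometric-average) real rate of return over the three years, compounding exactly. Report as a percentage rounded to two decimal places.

Nominal growth factor = 1.1021 × 1.1343 × 1.0805 = 1.35074605
Price-level growth factor = 1.0490 × 1.0369 × 1.0920 = 1.18777725
Real growth factor = 1.35074605 / 1.18777725 = 1.13720485
Annualized real rate = 1.13720485^(1/3) − 1 = 4.3789% → 4.38%.

4.38%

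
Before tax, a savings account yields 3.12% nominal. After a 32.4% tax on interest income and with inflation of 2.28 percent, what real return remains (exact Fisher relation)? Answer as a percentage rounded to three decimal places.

After-tax nominal return = 3.12% × (1 − 0.324) = 2.10912%.
1 + r = 1.0210912 / 1.02280 = 0.998329
After-tax real rate = 0.998329 − 1 → -0.167%.

-0.167%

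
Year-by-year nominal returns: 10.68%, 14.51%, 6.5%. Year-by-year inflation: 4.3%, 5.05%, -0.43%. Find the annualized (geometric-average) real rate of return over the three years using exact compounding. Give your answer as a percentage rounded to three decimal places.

Compound the nominal returns: 1.1068 × 1.1451 × 1.0650 = 1.34977746.
Compound inflation: 1.0430 × 1.0505 × 0.9957 = 1.09096011.
Deflate: 1.34977746 / 1.09096011 = 1.23723814.
Annualized real rate = 1.23723814^(1/3) − 1 = 7.3539% → 7.354%.

7.354%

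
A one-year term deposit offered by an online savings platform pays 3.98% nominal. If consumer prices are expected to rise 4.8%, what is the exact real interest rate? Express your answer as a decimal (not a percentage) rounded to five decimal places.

By the Fisher identity, 1 + r = (1 + i)/(1 + π).
1 + r = 1.03980 / 1.04800 = 0.992176
r = 0.992176 − 1 = -0.7824%, i.e. -0.00782.

-0.00782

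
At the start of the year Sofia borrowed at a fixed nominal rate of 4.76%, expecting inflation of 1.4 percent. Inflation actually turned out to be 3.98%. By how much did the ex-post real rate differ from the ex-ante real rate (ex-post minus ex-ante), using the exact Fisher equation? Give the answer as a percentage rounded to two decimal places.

Ex-ante: (1 + 0.0476)/(1 + 0.0140) − 1 = 3.3136%
Ex-post: (1 + 0.0476)/(1 + 0.0398) − 1 = 0.7501%
Difference (ex-post − ex-ante) = -2.5635% → -2.56%.

-2.56%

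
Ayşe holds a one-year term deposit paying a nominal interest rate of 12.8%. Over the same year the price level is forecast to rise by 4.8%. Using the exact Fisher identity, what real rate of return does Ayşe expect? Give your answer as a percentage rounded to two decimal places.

By the Fisher identity, 1 + r = (1 + i)/(1 + π).
1 + r = 1.12800 / 1.04800 = 1.076336
r = 1.076336 − 1 = 7.6336%, i.e. 7.63%.

7.63%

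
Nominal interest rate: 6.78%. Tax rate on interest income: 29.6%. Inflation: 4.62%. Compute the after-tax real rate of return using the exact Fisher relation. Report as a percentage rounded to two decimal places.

After-tax nominal return = 6.78% × (1 − 0.296) = 4.77312%.
1 + r = 1.0477312 / 1.04620 = 1.001464
After-tax real rate = 1.001464 − 1 → 0.15%.

0.15%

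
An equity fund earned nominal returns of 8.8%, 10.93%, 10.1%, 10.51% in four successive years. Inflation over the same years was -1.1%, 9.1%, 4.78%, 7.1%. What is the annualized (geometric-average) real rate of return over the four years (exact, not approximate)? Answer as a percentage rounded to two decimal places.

4.94%

Nominal growth factor = 1.0880 × 1.1093 × 1.1010 × 1.1051 = 1.46847584
Price-level growth factor = 0.9890 × 1.0910 × 1.0478 × 1.0710 = 1.21084599
Real growth factor = 1.46847584 / 1.21084599 = 1.21276847
Annualized real rate = 1.21276847^(1/4) − 1 = 4.9408% → 4.94%.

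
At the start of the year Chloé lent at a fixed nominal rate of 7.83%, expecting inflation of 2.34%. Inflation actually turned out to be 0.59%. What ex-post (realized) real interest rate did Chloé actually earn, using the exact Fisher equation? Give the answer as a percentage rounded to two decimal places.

Ex-post: (1 + 0.0783)/(1 + 0.0059) − 1 = 7.1975%
So the realized real rate is 7.20%.

7.20%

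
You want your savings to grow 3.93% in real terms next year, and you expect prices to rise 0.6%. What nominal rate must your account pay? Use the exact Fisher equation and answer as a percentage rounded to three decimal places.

(1 + i) = (1 + r)(1 + π) = 1.03930 × 1.00600 = 1.0455358
i = 1.0455358 − 1, so the required nominal rate is 4.554%.

4.554%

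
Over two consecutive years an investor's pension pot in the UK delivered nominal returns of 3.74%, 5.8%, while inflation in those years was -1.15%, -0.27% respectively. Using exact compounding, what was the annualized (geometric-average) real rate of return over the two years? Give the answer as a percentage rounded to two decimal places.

5.52%

Nominal growth factor = 1.0374 × 1.0580 = 1.09756920
Price-level growth factor = 0.9885 × 0.9973 = 0.98583105
Real growth factor = 1.09756920 / 0.98583105 = 1.11334412
Annualized real rate = 1.11334412^(1/2) − 1 = 5.5151% → 5.52%.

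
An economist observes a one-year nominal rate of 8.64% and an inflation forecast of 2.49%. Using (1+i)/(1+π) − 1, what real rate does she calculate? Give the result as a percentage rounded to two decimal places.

6.00%

1 + r = 1.08640 / 1.02490 = 1.060006
r = 1.060006 − 1 = 6.0006%, i.e. 6.00%.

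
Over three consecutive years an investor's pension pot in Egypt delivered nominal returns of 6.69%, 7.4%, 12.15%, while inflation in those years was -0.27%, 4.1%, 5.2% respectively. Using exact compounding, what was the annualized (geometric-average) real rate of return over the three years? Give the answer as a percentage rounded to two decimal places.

5.57%

Compound the nominal returns: 1.0669 × 1.0740 × 1.1215 = 1.28507145.
Compound inflation: 0.9973 × 1.0410 × 1.0520 = 1.09217514.
Deflate: 1.28507145 / 1.09217514 = 1.17661664.
Annualized real rate = 1.17661664^(1/3) − 1 = 5.5711% → 5.57%.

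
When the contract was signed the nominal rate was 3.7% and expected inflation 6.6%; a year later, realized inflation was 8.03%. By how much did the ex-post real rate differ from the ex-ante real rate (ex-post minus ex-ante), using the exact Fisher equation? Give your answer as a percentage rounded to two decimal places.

Ex-ante: (1 + 0.0370)/(1 + 0.0660) − 1 = -2.7205%
Ex-post: (1 + 0.0370)/(1 + 0.0803) − 1 = -4.0081%
Difference (ex-post − ex-ante) = -1.2877% → -1.29%.

-1.29%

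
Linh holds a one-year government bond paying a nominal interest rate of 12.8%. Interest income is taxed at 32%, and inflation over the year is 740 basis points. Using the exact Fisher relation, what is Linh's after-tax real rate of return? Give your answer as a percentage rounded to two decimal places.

After-tax nominal return = 12.8% × (1 − 0.32) = 8.7040%.
1 + r = 1.08704 / 1.07400 = 1.012142
After-tax real rate = 1.012142 − 1 → 1.21%.

1.21%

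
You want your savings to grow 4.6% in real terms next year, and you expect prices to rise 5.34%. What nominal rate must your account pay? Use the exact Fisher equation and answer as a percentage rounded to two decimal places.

10.19%

(1 + i) = (1 + r)(1 + π) = 1.04600 × 1.05340 = 1.1018564
i = 1.1018564 − 1, so the required nominal rate is 10.19%.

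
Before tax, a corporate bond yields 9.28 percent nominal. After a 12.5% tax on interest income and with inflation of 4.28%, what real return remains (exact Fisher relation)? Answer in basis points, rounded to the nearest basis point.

After-tax nominal return = 9.28% × (1 − 0.125) = 8.1200%.
1 + r = 1.08120 / 1.04280 = 1.036824
After-tax real rate = 1.036824 − 1 → 368 basis points.

368 basis points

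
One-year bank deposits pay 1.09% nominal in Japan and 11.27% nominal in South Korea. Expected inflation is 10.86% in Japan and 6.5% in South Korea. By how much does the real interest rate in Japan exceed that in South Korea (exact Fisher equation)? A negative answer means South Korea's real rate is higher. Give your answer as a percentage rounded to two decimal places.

-13.29%

Japan: (1 + 0.0109)/(1 + 0.1086) − 1 = -8.8129%
South Korea: (1 + 0.1127)/(1 + 0.0650) − 1 = 4.4789%
Differential = -8.8129% − 4.4789% = -13.2918% → -13.29%.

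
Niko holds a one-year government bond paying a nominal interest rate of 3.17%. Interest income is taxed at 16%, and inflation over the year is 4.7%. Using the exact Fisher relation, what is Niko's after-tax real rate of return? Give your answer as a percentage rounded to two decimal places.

-1.95%

After-tax nominal return = 3.17% × (1 − 0.16) = 2.6628%.
1 + r = 1.026628 / 1.04700 = 0.980543
After-tax real rate = 0.980543 − 1 → -1.95%.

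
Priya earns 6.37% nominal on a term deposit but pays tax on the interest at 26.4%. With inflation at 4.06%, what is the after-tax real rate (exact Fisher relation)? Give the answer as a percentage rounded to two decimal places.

0.60%

After-tax nominal return = 6.37% × (1 − 0.264) = 4.68832%.
1 + r = 1.0468832 / 1.04060 = 1.006038
After-tax real rate = 1.006038 − 1 → 0.60%.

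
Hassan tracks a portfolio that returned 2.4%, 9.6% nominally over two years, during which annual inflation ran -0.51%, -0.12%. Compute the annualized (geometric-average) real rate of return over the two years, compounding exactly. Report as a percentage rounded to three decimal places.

Nominal growth factor = 1.0240 × 1.0960 = 1.12230400
Price-level growth factor = 0.9949 × 0.9988 = 0.99370612
Real growth factor = 1.12230400 / 0.99370612 = 1.12941239
Annualized real rate = 1.12941239^(1/2) − 1 = 6.2738% → 6.274%.

6.274%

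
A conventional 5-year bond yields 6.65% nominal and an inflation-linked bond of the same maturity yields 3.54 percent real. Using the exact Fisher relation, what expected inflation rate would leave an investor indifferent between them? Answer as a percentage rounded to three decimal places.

(1 + π) = (1 + i)/(1 + r) = 1.06650 / 1.03540 = 1.030037
Break-even inflation = 1.030037 − 1 → 3.004%.

3.004%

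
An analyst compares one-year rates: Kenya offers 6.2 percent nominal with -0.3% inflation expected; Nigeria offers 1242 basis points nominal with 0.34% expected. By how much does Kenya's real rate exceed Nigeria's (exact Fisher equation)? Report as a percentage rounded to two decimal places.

Kenya: (1 + 0.0620)/(1 − 0.0030) − 1 = 6.5196%
Nigeria: (1 + 0.1242)/(1 + 0.0034) − 1 = 12.0391%
Differential = 6.5196% − 12.0391% = -5.5195% → -5.52%.

-5.52%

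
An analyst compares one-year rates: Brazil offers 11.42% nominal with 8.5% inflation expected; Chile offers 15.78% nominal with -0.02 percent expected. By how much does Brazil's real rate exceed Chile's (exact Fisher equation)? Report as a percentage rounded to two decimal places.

-13.11%

Brazil: (1 + 0.1142)/(1 + 0.0850) − 1 = 2.6912%
Chile: (1 + 0.1578)/(1 − 0.0002) − 1 = 15.8032%
Differential = 2.6912% − 15.8032% = -13.1119% → -13.11%.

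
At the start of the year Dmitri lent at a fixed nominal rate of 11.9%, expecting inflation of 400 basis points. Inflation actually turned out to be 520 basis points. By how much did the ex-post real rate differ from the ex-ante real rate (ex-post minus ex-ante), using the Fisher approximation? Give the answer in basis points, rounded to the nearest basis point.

Ex-ante: 11.9% − 4% = 7.900%
Ex-post: 11.9% − 5.2% = 6.700%
Difference (ex-post − ex-ante) = -1.2000% → -120 basis points.

-120 basis points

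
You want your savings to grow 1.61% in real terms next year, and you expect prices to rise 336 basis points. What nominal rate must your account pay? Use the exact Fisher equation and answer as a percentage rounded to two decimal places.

5.02%

(1 + i) = (1 + r)(1 + π) = 1.01610 × 1.03360 = 1.05024096
i = 1.05024096 − 1, so the required nominal rate is 5.02%.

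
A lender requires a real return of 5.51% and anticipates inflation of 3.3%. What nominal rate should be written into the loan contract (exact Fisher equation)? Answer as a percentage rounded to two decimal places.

8.99%

(1 + i) = (1 + r)(1 + π) = 1.05510 × 1.03300 = 1.0899183
i = 1.0899183 − 1, so the required nominal rate is 8.99%.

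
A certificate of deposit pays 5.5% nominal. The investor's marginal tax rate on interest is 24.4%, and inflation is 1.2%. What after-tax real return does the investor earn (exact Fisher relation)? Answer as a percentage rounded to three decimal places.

2.923%

After-tax nominal return = 5.5% × (1 − 0.244) = 4.1580%.
1 + r = 1.04158 / 1.01200 = 1.029229
After-tax real rate = 1.029229 − 1 → 2.923%.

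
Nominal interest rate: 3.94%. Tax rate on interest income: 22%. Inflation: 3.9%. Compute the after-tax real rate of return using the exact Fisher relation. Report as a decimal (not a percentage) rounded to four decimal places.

-0.0080

After-tax nominal return = 3.94% × (1 − 0.22) = 3.0732%.
1 + r = 1.030732 / 1.03900 = 0.992042
After-tax real rate = 0.992042 − 1 → -0.0080.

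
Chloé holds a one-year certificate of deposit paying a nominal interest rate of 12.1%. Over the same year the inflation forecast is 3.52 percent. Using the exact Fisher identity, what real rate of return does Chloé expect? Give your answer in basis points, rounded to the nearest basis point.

829 basis points

1 + r = 1.12100 / 1.03520 = 1.082883
r = 1.082883 − 1 = 8.2883%, i.e. 829 basis points.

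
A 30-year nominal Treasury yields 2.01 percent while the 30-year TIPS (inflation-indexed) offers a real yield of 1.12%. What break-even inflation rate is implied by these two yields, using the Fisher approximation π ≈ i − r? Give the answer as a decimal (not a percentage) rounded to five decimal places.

π ≈ i − r = 2.01% − 1.12% → 0.00890.

0.00890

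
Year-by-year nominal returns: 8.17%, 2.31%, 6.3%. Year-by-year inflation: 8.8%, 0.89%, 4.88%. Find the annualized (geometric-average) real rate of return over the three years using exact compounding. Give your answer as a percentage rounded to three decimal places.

Nominal growth factor = 1.0817 × 1.0231 × 1.0630 = 1.17640857
Price-level growth factor = 1.0880 × 1.0089 × 1.0488 = 1.15125014
Real growth factor = 1.17640857 / 1.15125014 = 1.02185314
Annualized real rate = 1.02185314^(1/3) − 1 = 0.7232% → 0.723%.

0.723%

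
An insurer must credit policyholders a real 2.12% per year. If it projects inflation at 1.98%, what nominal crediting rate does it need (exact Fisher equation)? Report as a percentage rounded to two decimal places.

4.14%

(1 + i) = (1 + r)(1 + π) = 1.02120 × 1.01980 = 1.04141976
i = 1.04141976 − 1, so the required nominal rate is 4.14%.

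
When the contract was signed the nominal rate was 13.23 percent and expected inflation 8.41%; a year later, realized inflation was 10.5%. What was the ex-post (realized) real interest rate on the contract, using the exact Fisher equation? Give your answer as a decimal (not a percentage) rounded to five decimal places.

0.02471

Ex-post: (1 + 0.1323)/(1 + 0.1050) − 1 = 2.4706%
So the realized real rate is 0.02471.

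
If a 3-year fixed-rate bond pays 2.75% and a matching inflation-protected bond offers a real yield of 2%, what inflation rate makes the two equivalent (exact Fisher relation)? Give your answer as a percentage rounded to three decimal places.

(1 + π) = (1 + i)/(1 + r) = 1.02750 / 1.02000 = 1.007353
Break-even inflation = 1.007353 − 1 → 0.735%.

0.735%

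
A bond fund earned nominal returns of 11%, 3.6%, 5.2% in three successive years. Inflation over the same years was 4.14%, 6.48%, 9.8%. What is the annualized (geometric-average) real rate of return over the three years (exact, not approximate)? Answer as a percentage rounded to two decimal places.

-0.21%

Compound the nominal returns: 1.1100 × 1.0360 × 1.0520 = 1.20975792.
Compound inflation: 1.0414 × 1.0648 × 1.0980 = 1.21755323.
Deflate: 1.20975792 / 1.21755323 = 0.99359756.
Annualized real rate = 0.99359756^(1/3) − 1 = -0.2139% → -0.21%.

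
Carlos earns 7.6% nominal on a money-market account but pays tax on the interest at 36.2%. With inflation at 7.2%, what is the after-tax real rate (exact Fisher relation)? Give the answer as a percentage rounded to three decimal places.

-2.193%

After-tax nominal return = 7.6% × (1 − 0.362) = 4.8488%.
1 + r = 1.048488 / 1.07200 = 0.978067
After-tax real rate = 0.978067 − 1 → -2.193%.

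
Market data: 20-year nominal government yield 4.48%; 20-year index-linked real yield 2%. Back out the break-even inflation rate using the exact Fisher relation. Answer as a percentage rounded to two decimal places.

2.43%

(1 + π) = (1 + i)/(1 + r) = 1.04480 / 1.02000 = 1.024314
Break-even inflation = 1.024314 − 1 → 2.43%.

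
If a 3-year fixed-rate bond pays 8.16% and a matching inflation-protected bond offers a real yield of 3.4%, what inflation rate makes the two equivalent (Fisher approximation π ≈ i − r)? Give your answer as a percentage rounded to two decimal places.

π ≈ i − r = 8.16% − 3.4% → 4.76%.

4.76%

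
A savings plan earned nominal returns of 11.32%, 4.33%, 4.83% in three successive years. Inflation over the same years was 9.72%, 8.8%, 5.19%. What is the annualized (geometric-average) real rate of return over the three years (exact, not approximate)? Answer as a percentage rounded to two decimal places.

Compound the nominal returns: 1.1132 × 1.0433 × 1.0483 = 1.21749726.
Compound inflation: 1.0972 × 1.0880 × 1.0519 = 1.25570941.
Deflate: 1.21749726 / 1.25570941 = 0.96956927.
Annualized real rate = 0.96956927^(1/3) − 1 = -1.0248% → -1.02%.

-1.02%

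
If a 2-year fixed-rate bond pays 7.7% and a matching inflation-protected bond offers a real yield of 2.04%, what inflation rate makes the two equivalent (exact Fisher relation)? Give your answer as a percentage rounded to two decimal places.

5.55%

(1 + π) = (1 + i)/(1 + r) = 1.07700 / 1.02040 = 1.055468
Break-even inflation = 1.055468 − 1 → 5.55%.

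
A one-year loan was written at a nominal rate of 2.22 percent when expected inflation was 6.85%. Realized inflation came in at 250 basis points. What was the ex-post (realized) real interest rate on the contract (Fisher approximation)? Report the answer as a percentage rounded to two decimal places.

Ex-post: 2.22% − 2.5% = -0.280%
So the realized real rate is -0.28%.

-0.28%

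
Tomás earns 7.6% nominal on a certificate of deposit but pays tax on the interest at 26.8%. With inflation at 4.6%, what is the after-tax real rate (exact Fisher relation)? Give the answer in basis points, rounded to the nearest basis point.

After-tax nominal return = 7.6% × (1 − 0.268) = 5.5632%.
1 + r = 1.055632 / 1.04600 = 1.009208
After-tax real rate = 1.009208 − 1 → 92 basis points.

92 basis points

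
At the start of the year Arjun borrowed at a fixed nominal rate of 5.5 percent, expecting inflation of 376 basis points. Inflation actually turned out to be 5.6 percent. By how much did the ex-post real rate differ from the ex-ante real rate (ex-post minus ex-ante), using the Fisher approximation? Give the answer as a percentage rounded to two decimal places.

-1.84%

Ex-ante: 5.5% − 3.76% = 1.740%
Ex-post: 5.5% − 5.6% = -0.100%
Difference (ex-post − ex-ante) = -1.8400% → -1.84%.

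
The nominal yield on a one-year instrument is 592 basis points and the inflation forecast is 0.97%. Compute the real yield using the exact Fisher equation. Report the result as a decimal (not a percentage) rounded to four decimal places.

0.0490

By the Fisher relation, 1 + r = (1 + i)/(1 + π).
1 + r = 1.05920 / 1.00970 = 1.049024
r = 1.049024 − 1 = 4.9024%, i.e. 0.0490.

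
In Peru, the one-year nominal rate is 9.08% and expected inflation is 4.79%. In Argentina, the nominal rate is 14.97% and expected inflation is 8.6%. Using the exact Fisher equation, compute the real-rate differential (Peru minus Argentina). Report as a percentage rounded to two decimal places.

Peru: (1 + 0.0908)/(1 + 0.0479) − 1 = 4.0939%
Argentina: (1 + 0.1497)/(1 + 0.0860) − 1 = 5.8656%
Differential = 4.0939% − 5.8656% = -1.7717% → -1.77%.

-1.77%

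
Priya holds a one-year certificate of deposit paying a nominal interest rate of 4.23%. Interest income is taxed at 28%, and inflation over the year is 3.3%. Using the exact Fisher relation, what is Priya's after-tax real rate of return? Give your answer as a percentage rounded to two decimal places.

After-tax nominal return = 4.23% × (1 − 0.28) = 3.0456%.
1 + r = 1.030456 / 1.03300 = 0.997537
After-tax real rate = 0.997537 − 1 → -0.25%.

-0.25%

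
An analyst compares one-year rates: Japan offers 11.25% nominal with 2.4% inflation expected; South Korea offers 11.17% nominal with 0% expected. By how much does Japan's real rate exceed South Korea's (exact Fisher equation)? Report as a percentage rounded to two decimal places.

Japan: (1 + 0.1125)/(1 + 0.0240) − 1 = 8.6426%
South Korea: (1 + 0.1117)/(1 + 0.0000) − 1 = 11.1700%
Differential = 8.6426% − 11.1700% = -2.5274% → -2.53%.

-2.53%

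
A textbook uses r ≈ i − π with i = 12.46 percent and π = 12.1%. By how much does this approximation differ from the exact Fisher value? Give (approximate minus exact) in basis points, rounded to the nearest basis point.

4 basis points

Approximate: r ≈ 12.460% − 12.100% = 0.3600%
Exact: (1 + 0.1246)/(1 + 0.1210) − 1 = 0.3211%
Error = 0.3600% − 0.3211% = 0.0389% → 4 basis points.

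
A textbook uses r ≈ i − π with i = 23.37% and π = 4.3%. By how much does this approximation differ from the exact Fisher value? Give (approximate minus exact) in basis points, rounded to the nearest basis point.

79 basis points

Approximate: r ≈ 23.370% − 4.300% = 19.0700%
Exact: (1 + 0.2337)/(1 + 0.0430) − 1 = 18.2838%
Error = 19.0700% − 18.2838% = 0.7862% → 79 basis points.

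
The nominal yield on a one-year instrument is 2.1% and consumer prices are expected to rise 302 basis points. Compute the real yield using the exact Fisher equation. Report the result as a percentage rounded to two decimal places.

1 + r = 1.02100 / 1.03020 = 0.991070
r = 0.991070 − 1 = -0.8930%, i.e. -0.89%.

-0.89%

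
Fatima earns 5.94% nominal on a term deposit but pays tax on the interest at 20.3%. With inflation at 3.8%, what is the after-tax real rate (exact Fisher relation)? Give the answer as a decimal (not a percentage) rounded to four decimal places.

After-tax nominal return = 5.94% × (1 − 0.203) = 4.73418%.
1 + r = 1.0473418 / 1.03800 = 1.009000
After-tax real rate = 1.009000 − 1 → 0.0090.

0.0090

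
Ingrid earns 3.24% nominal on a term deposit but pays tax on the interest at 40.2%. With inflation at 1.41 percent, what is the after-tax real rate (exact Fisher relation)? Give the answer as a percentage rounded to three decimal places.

0.520%

After-tax nominal return = 3.24% × (1 − 0.402) = 1.93752%.
1 + r = 1.0193752 / 1.01410 = 1.005202
After-tax real rate = 1.005202 − 1 → 0.520%.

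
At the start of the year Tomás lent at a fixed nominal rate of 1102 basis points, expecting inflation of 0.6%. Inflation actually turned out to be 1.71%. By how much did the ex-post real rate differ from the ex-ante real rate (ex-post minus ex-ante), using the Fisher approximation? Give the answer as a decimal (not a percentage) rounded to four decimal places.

-0.0111

Ex-ante: 11.02% − 0.6% = 10.420%
Ex-post: 11.02% − 1.71% = 9.310%
Difference (ex-post − ex-ante) = -1.1100% → -0.0111.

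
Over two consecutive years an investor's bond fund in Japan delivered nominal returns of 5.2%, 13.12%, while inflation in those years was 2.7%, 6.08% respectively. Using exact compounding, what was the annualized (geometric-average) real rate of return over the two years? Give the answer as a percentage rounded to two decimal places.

Compound the nominal returns: 1.0520 × 1.1312 = 1.19002240.
Compound inflation: 1.0270 × 1.0608 = 1.08944160.
Deflate: 1.19002240 / 1.08944160 = 1.09232326.
Annualized real rate = 1.09232326^(1/2) − 1 = 4.5143% → 4.51%.

4.51%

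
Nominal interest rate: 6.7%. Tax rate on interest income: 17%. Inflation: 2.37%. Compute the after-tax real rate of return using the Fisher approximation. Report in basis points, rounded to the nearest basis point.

319 basis points

After-tax nominal return = 6.7% × (1 − 0.17) = 5.5610%.
r ≈ 5.5610% − 2.37% → 319 basis points.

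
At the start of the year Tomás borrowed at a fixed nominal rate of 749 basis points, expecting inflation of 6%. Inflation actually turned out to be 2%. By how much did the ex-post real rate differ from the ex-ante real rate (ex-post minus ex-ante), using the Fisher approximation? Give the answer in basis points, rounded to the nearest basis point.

Ex-ante: 7.49% − 6% = 1.490%
Ex-post: 7.49% − 2% = 5.490%
Difference (ex-post − ex-ante) = 4.0000% → 400 basis points.

400 basis points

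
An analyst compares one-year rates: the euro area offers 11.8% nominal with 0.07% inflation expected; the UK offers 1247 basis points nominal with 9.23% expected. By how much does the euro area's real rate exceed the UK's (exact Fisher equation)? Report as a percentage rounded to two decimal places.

The euro area: (1 + 0.1180)/(1 + 0.0007) − 1 = 11.7218%
The UK: (1 + 0.1247)/(1 + 0.0923) − 1 = 2.9662%
Differential = 11.7218% − 2.9662% = 8.7556% → 8.76%.

8.76%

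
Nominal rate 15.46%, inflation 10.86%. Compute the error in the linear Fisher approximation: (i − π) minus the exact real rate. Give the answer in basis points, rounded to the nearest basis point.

Approximate: r ≈ 15.460% − 10.860% = 4.6000%
Exact: (1 + 0.1546)/(1 + 0.1086) − 1 = 4.1494%
Error = 4.6000% − 4.1494% = 0.4506% → 45 basis points.

45 basis points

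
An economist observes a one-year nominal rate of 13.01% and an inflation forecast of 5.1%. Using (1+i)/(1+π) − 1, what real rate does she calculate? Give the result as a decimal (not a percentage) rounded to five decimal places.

0.07526

By the Fisher identity, 1 + r = (1 + i)/(1 + π).
1 + r = 1.13010 / 1.05100 = 1.075262
r = 1.075262 − 1 = 7.5262%, i.e. 0.07526.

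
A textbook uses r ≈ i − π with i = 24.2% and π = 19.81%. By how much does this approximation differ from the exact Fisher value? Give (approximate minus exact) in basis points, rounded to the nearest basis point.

73 basis points

Approximate: r ≈ 24.200% − 19.810% = 4.3900%
Exact: (1 + 0.2420)/(1 + 0.1981) − 1 = 3.6641%
Error = 4.3900% − 3.6641% = 0.7259% → 73 basis points.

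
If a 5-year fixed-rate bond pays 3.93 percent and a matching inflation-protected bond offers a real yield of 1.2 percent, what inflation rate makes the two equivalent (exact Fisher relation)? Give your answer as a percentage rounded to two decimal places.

(1 + π) = (1 + i)/(1 + r) = 1.03930 / 1.01200 = 1.026976
Break-even inflation = 1.026976 − 1 → 2.70%.

2.70%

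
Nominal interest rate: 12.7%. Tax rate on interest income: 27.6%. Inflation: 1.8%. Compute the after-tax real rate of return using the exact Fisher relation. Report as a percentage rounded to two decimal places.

7.26%

After-tax nominal return = 12.7% × (1 − 0.276) = 9.1948%.
1 + r = 1.091948 / 1.01800 = 1.072640
After-tax real rate = 1.072640 − 1 → 7.26%.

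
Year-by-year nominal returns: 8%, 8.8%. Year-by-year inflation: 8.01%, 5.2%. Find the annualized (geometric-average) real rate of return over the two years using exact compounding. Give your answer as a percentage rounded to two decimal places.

Compound the nominal returns: 1.0800 × 1.0880 = 1.17504000.
Compound inflation: 1.0801 × 1.0520 = 1.13626520.
Deflate: 1.17504000 / 1.13626520 = 1.03412478.
Annualized real rate = 1.03412478^(1/2) − 1 = 1.6919% → 1.69%.

1.69%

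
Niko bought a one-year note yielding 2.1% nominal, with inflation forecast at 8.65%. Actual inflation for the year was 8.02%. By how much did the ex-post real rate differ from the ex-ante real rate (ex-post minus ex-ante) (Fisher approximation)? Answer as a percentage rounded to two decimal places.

0.63%

Ex-ante: 2.1% − 8.65% = -6.550%
Ex-post: 2.1% − 8.02% = -5.920%
Difference (ex-post − ex-ante) = 0.6300% → 0.63%.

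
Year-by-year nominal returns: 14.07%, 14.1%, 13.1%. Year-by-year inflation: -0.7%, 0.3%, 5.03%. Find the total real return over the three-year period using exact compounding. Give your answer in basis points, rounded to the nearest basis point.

4072 basis points

Compound the nominal returns: 1.1407 × 1.1410 × 1.1310 = 1.472040.
Compound inflation: 0.9930 × 1.0030 × 1.0503 = 1.046077.
Deflate: 1.472040 / 1.046077 = 1.407201.
Total real return = 1.407201 − 1 → 4072 basis points.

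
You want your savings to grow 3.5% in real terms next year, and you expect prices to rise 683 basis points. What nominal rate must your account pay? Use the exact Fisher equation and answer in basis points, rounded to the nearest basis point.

1057 basis points

(1 + i) = (1 + r)(1 + π) = 1.03500 × 1.06830 = 1.1056905
i = 1.1056905 − 1, so the required nominal rate is 1057 basis points.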